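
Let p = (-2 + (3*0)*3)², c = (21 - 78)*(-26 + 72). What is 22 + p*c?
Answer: -10466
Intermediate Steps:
c = -2622 (c = -57*46 = -2622)
p = 4 (p = (-2 + 0*3)² = (-2 + 0)² = (-2)² = 4)
22 + p*c = 22 + 4*(-2622) = 22 - 10488 = -10466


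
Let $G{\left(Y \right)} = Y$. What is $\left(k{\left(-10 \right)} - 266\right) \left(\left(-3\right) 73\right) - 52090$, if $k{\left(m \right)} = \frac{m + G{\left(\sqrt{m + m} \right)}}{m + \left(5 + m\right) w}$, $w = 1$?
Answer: $6018 + \frac{146 i \sqrt{5}}{5} \approx 6018.0 + 65.293 i$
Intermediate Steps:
$k{\left(m \right)} = \frac{m + \sqrt{2} \sqrt{m}}{5 + 2 m}$ ($k{\left(m \right)} = \frac{m + \sqrt{m + m}}{m + \left(5 + m\right) 1} = \frac{m + \sqrt{2 m}}{m + \left(5 + m\right)} = \frac{m + \sqrt{2} \sqrt{m}}{5 + 2 m}$)
$\left(k{\left(-10 \right)} - 266\right) \left(\left(-3\right) 73\right) - 52090 = \left(\frac{-10 + \sqrt{2} \sqrt{-10}}{5 + 2 \left(-10\right)} - 266\right) \left(\left(-3\right) 73\right) - 52090 = \left(\frac{-10 + \sqrt{2} i \sqrt{10}}{5 - 20} - 266\right) \left(-219\right) - 52090 = \left(\frac{-10 + 2 i \sqrt{5}}{-15} - 266\right) \left(-219\right) - 52090 = \left(- \frac{-10 + 2 i \sqrt{5}}{15} - 266\right) \left(-219\right) - 52090 = \left(\left(\frac{2}{3} - \frac{2 i \sqrt{5}}{15}\right) - 266\right) \left(-219\right) - 52090 = \left(- \frac{796}{3} - \frac{2 i \sqrt{5}}{15}\right) \left(-219\right) - 52090 = \left(58108 + \frac{146 i \sqrt{5}}{5}\right) - 52090 = 6018 + \frac{146 i \sqrt{5}}{5}$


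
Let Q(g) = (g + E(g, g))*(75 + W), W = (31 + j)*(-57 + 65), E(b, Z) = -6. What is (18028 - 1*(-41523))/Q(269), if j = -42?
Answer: -59551/3419 ≈ -17.418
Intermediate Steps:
W = -88 (W = (31 - 42)*(-57 + 65) = -11*8 = -88)
Q(g) = 78 - 13*g (Q(g) = (g - 6)*(75 - 88) = (-6 + g)*(-13) = 78 - 13*g)
(18028 - 1*(-41523))/Q(269) = (18028 - 1*(-41523))/(78 - 13*269) = (18028 + 41523)/(78 - 3497) = 59551/(-3419) = 59551*(-1/3419) = -59551/3419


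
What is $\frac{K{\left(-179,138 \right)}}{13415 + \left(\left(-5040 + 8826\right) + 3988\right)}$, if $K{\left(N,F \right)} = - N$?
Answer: $\frac{179}{21189} \approx 0.0084478$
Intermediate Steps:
$\frac{K{\left(-179,138 \right)}}{13415 + \left(\left(-5040 + 8826\right) + 3988\right)} = \frac{\left(-1\right) \left(-179\right)}{13415 + \left(\left(-5040 + 8826\right) + 3988\right)} = \frac{179}{13415 + \left(3786 + 3988\right)} = \frac{179}{13415 + 7774} = \frac{179}{21189}$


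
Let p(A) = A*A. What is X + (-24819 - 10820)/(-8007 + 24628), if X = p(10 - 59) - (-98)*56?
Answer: 131087430/16621 ≈ 7886.9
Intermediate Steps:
p(A) = A²
X = 7889 (X = (10 - 59)² - (-98)*56 = (-49)² - 1*(-5488) = 2401 + 5488 = 7889)
X + (-24819 - 10820)/(-8007 + 24628) = 7889 + (-24819 - 10820)/(-8007 + 24628) = 7889 - 35639/16621 = 131087430/16621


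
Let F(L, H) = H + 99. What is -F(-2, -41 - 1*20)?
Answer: -38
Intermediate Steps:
F(L, H) = 99 + H
-F(-2, -41 - 1*20) = -(99 + (-41 - 1*20)) = -(99 + (-41 - 20)) = -(99 - 61) = -1*38 = -38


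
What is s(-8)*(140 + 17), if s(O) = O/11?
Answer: -1256/11 ≈ -114.18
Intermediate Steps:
s(O) = O/11 (s(O) = O*(1/11) = O/11)
s(-8)*(140 + 17) = ((1/11)*(-8))*(140 + 17) = -8/11*157 = -1256/11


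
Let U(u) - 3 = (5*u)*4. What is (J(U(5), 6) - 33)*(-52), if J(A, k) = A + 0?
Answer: -3640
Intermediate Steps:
U(u) = 3 + 20*u (U(u) = 3 + (5*u)*4 = 3 + 20*u)
J(A, k) = A
(J(U(5), 6) - 33)*(-52) = ((3 + 20*5) - 33)*(-52) = ((3 + 100) - 33)*(-52) = (103 - 33)*(-52) = 70*(-52) = -3640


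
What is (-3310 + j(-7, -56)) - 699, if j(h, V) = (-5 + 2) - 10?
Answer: -4022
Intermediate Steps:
j(h, V) = -13 (j(h, V) = -3 - 10 = -13)
(-3310 + j(-7, -56)) - 699 = (-3310 - 13) - 699 = -3323 - 699 = -4022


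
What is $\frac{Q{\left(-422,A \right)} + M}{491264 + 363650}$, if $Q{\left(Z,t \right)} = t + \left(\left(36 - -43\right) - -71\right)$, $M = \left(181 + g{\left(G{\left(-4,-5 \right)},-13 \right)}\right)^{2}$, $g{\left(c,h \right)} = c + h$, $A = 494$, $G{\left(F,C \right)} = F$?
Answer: $\frac{13770}{427457} \approx 0.032214$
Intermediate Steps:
$M = 26896$ ($M = \left(181 - 17\right)^{2} = 164^{2} = 26896$)
$Q{\left(Z,t \right)} = 150 + t$ ($Q{\left(Z,t \right)} = t + \left(\left(36 + 43\right) + 71\right) = t + \left(79 + 71\right) = t + 150 = 150 + t$)
$\frac{Q{\left(-422,A \right)} + M}{491264 + 363650} = \frac{\left(150 + 494\right) + 26896}{491264 + 363650} = \frac{644 + 26896}{854914} = 27540 \cdot \frac{1}{854914} = \frac{13770}{427457}$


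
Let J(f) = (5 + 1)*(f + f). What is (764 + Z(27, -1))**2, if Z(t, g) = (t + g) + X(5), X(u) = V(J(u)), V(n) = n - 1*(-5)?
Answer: 731025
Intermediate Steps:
J(f) = 12*f (J(f) = 6*(2*f) = 12*f)
V(n) = 5 + n (V(n) = n + 5 = 5 + n)
X(u) = 5 + 12*u
Z(t, g) = 65 + g + t (Z(t, g) = (t + g) + (5 + 12*5) = (g + t) + (5 + 60) = (g + t) + 65 = 65 + g + t)
(764 + Z(27, -1))**2 = (764 + (65 - 1 + 27))**2 = (764 + 91)**2 = 855**2 = 731025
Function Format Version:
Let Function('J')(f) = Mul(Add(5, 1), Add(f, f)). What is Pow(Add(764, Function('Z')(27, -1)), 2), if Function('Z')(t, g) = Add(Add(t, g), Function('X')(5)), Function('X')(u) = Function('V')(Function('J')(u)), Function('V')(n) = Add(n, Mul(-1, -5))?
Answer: 731025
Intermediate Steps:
Function('J')(f) = Mul(12, f) (Function('J')(f) = Mul(6, Mul(2, f)) = Mul(12, f))
Function('V')(n) = Add(5, n) (Function('V')(n) = Add(n, 5) = Add(5, n))
Function('X')(u) = Add(5, Mul(12, u))
Function('Z')(t, g) = Add(65, g, t) (Function('Z')(t, g) = Add(Add(t, g), Add(5, Mul(12, 5))) = Add(Add(g, t), Add(5, 60)) = Add(Add(g, t), 65) = Add(65, g, t))
Pow(Add(764, Function('Z')(27, -1)), 2) = Pow(Add(764, Add(65, -1, 27)), 2) = Pow(Add(764, 91), 2) = Pow(855, 2) = 731025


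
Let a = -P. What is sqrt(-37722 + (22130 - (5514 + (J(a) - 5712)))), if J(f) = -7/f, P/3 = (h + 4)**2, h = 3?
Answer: 5*I*sqrt(271551)/21 ≈ 124.07*I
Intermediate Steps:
P = 147 (P = 3*(3 + 4)**2 = 3*7**2 = 3*49 = 147)
a = -147 (a = -1*147 = -147)
sqrt(-37722 + (22130 - (5514 + (J(a) - 5712)))) = sqrt(-37722 + (22130 - (5514 + (-7/(-147) - 5712)))) = sqrt(-37722 + (22130 - (5514 + (-7*(-1/147) - 5712)))) = sqrt(-37722 + (22130 - (5514 + (1/21 - 5712)))) = sqrt(-37722 + (22130 - (5514 - 119951/21))) = sqrt(-37722 + (22130 - 1*(-4157/21))) = sqrt(-37722 + (22130 + 4157/21)) = sqrt(-37722 + 468887/21) = sqrt(-323275/21) = 5*I*sqrt(271551)/21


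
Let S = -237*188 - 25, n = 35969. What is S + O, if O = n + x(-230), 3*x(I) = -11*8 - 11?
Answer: -8645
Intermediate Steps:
x(I) = -33 (x(I) = (-11*8 - 11)/3 = (-88 - 11)/3 = (⅓)*(-99) = -33)
O = 35936 (O = 35969 - 33 = 35936)
S = -44581 (S = -44556 - 25 = -44581)
S + O = -44581 + 35936 = -8645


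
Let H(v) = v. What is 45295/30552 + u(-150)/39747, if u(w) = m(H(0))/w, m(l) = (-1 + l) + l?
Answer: 45008514217/30358758600 ≈ 1.4826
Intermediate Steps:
m(l) = -1 + 2*l
u(w) = -1/w (u(w) = (-1 + 2*0)/w = (-1 + 0)/w = -1/w)
45295/30552 + u(-150)/39747 = 45295/30552 - 1/(-150)/39747 = 45295*(1/30552) - 1*(-1/150)*(1/39747) = 45295/30552 + (1/150)*(1/39747) = 45295/30552 + 1/5962050 = 45008514217/30358758600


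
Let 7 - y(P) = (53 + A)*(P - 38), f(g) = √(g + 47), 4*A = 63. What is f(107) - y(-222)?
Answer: -17882 + √154 ≈ -17870.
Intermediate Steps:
A = 63/4 (A = (¼)*63 = 63/4 ≈ 15.750)
f(g) = √(47 + g)
y(P) = 5239/2 - 275*P/4 (y(P) = 7 - (53 + 63/4)*(P - 38) = 7 - 275*(-38 + P)/4 = 7 - (-5225/2 + 275*P/4) = 7 + (5225/2 - 275*P/4) = 5239/2 - 275*P/4)
f(107) - y(-222) = √(47 + 107) - (5239/2 - 275/4*(-222)) = √154 - (5239/2 + 30525/2) = √154 - 1*17882 = √154 - 17882 = -17882 + √154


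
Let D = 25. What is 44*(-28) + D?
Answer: -1207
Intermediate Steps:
44*(-28) + D = 44*(-28) + 25 = -1232 + 25 = -1207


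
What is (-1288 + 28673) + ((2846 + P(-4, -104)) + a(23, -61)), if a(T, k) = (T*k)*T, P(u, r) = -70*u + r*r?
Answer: 9058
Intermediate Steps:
P(u, r) = r**2 - 70*u (P(u, r) = -70*u + r**2 = r**2 - 70*u)
a(T, k) = k*T**2
(-1288 + 28673) + ((2846 + P(-4, -104)) + a(23, -61)) = (-1288 + 28673) + ((2846 + ((-104)**2 - 70*(-4))) - 61*23**2) = 27385 + ((2846 + (10816 + 280)) - 61*529) = 27385 + ((2846 + 11096) - 32269) = 27385 + (13942 - 32269) = 27385 - 18327 = 9058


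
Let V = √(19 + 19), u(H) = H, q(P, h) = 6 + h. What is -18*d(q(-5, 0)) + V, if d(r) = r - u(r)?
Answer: √38 ≈ 6.1644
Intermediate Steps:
V = √38 ≈ 6.1644
d(r) = 0 (d(r) = r - r = 0)
-18*d(q(-5, 0)) + V = -18*0 + √38 = 0 + √38 = √38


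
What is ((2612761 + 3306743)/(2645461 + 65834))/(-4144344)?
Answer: -246646/468189131895 ≈ -5.2681e-7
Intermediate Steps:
((2612761 + 3306743)/(2645461 + 65834))/(-4144344) = (5919504/2711295)*(-1/4144344) = (5919504*(1/2711295))*(-1/4144344) = (1973168/903765)*(-1/4144344) = -246646/468189131895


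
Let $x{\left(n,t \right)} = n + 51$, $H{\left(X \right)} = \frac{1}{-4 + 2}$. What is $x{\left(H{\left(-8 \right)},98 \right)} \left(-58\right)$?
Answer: $-2929$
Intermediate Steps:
$H{\left(X \right)} = - \frac{1}{2}$ ($H{\left(X \right)} = \frac{1}{-2} = - \frac{1}{2}$)
$x{\left(n,t \right)} = 51 + n$
$x{\left(H{\left(-8 \right)},98 \right)} \left(-58\right) = \left(51 - \frac{1}{2}\right) \left(-58\right) = \frac{101}{2} \left(-58\right) = -2929$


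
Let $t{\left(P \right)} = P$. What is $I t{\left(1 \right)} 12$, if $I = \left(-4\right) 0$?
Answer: $0$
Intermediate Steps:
$I = 0$
$I t{\left(1 \right)} 12 = 0 \cdot 1 \cdot 12 = 0 \cdot 12 = 0$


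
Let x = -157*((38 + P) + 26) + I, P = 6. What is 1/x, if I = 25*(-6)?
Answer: -1/11140 ≈ -8.9767e-5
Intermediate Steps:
I = -150
x = -11140 (x = -157*((38 + 6) + 26) - 150 = -157*(44 + 26) - 150 = -157*70 - 150 = -10990 - 150 = -11140)
1/x = 1/(-11140) = -1/11140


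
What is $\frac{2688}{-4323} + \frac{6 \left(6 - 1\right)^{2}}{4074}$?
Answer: $- \frac{572359}{978439} \approx -0.58497$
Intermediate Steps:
$\frac{2688}{-4323} + \frac{6 \left(6 - 1\right)^{2}}{4074} = 2688 \left(- \frac{1}{4323}\right) + 6 \cdot 5^{2} \cdot \frac{1}{4074} = - \frac{896}{1441} + 6 \cdot 25 \cdot \frac{1}{4074} = - \frac{896}{1441} + 150 \cdot \frac{1}{4074} = - \frac{896}{1441} + \frac{25}{679} = - \frac{572359}{978439}$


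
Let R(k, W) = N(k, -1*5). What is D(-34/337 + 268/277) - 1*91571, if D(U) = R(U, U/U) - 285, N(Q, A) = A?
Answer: -91861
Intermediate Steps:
R(k, W) = -5 (R(k, W) = -1*5 = -5)
D(U) = -290 (D(U) = -5 - 285 = -290)
D(-34/337 + 268/277) - 1*91571 = -290 - 1*91571 = -290 - 91571 = -91861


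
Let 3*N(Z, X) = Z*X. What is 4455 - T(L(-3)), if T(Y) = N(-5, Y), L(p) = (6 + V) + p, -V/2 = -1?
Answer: 13390/3 ≈ 4463.3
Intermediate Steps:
V = 2 (V = -2*(-1) = 2)
N(Z, X) = X*Z/3 (N(Z, X) = (Z*X)/3 = (X*Z)/3 = X*Z/3)
L(p) = 8 + p (L(p) = (6 + 2) + p = 8 + p)
T(Y) = -5*Y/3 (T(Y) = (⅓)*Y*(-5) = -5*Y/3)
4455 - T(L(-3)) = 4455 - (-5)*(8 - 3)/3 = 4455 - (-5)*5/3 = 4455 - 1*(-25/3) = 4455 + 25/3 = 13390/3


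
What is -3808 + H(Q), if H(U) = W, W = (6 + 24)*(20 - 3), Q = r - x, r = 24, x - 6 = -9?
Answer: -3298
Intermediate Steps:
x = -3 (x = 6 - 9 = -3)
Q = 27 (Q = 24 - 1*(-3) = 24 + 3 = 27)
W = 510 (W = 30*17 = 510)
H(U) = 510
-3808 + H(Q) = -3808 + 510 = -3298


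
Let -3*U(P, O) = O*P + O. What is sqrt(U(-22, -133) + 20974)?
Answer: 3*sqrt(2227) ≈ 141.57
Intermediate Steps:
U(P, O) = -O/3 - O*P/3 (U(P, O) = -(O*P + O)/3 = -(O + O*P)/3 = -O/3 - O*P/3)
sqrt(U(-22, -133) + 20974) = sqrt(-1/3*(-133)*(1 - 22) + 20974) = sqrt(-1/3*(-133)*(-21) + 20974) = sqrt(-931 + 20974) = sqrt(20043) = 3*sqrt(2227)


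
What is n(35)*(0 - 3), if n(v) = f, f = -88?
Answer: 264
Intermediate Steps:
n(v) = -88
n(35)*(0 - 3) = -88*(0 - 3) = -88*(-3) = 264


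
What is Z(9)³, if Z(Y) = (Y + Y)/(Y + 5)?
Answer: 729/343 ≈ 2.1254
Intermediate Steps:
Z(Y) = 2*Y/(5 + Y) (Z(Y) = (2*Y)/(5 + Y) = 2*Y/(5 + Y))
Z(9)³ = (2*9/(5 + 9))³ = (2*9/14)³ = (2*9*(1/14))³ = (9/7)³ = 729/343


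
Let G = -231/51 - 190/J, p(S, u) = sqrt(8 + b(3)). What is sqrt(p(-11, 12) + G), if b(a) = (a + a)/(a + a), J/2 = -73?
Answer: I*sqrt(351203)/1241 ≈ 0.47754*I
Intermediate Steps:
J = -146 (J = 2*(-73) = -146)
b(a) = 1 (b(a) = (2*a)/((2*a)) = (2*a)*(1/(2*a)) = 1)
p(S, u) = 3 (p(S, u) = sqrt(8 + 1) = sqrt(9) = 3)
G = -4006/1241 (G = -231/51 - 190/(-146) = -231*1/51 - 190*(-1/146) = -77/17 + 95/73 = -4006/1241 ≈ -3.2280)
sqrt(p(-11, 12) + G) = sqrt(3 - 4006/1241) = sqrt(-283/1241) = I*sqrt(351203)/1241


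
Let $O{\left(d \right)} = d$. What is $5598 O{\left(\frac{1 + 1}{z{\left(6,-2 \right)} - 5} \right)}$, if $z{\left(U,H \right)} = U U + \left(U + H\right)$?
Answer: $\frac{11196}{35} \approx 319.89$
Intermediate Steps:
$z{\left(U,H \right)} = H + U + U^{2}$ ($z{\left(U,H \right)} = U^{2} + \left(H + U\right) = H + U + U^{2}$)
$5598 O{\left(\frac{1 + 1}{z{\left(6,-2 \right)} - 5} \right)} = 5598 \frac{1 + 1}{\left(-2 + 6 + 6^{2}\right) - 5} = 5598 \frac{2}{\left(-2 + 6 + 36\right) - 5} = 5598 \frac{2}{40 - 5} = 5598 \cdot \frac{2}{35} = \frac{11196}{35}$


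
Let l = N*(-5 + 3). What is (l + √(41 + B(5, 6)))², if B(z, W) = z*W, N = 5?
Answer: (10 - √71)² ≈ 2.4770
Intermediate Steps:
B(z, W) = W*z
l = -10 (l = 5*(-5 + 3) = 5*(-2) = -10)
(l + √(41 + B(5, 6)))² = (-10 + √(41 + 6*5))² = (-10 + √(41 + 30))² = (-10 + √71)²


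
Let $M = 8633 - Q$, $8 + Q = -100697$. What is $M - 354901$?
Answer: $-245563$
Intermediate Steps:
$Q = -100705$ ($Q = -8 - 100697 = -100705$)
$M = 109338$ ($M = 8633 - -100705 = 8633 + 100705 = 109338$)
$M - 354901 = 109338 - 354901 = -245563$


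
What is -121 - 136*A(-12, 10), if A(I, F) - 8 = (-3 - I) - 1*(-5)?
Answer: -3113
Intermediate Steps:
A(I, F) = 10 - I (A(I, F) = 8 + ((-3 - I) - 1*(-5)) = 8 + ((-3 - I) + 5) = 8 + (2 - I) = 10 - I)
-121 - 136*A(-12, 10) = -121 - 136*(10 - 1*(-12)) = -121 - 136*(10 + 12) = -121 - 136*22 = -121 - 2992 = -3113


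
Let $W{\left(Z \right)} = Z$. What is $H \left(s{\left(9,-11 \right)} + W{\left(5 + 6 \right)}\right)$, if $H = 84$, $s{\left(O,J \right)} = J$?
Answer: $0$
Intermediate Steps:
$H \left(s{\left(9,-11 \right)} + W{\left(5 + 6 \right)}\right) = 84 \left(-11 + \left(5 + 6\right)\right) = 84 \left(-11 + 11\right) = 84 \cdot 0 = 0$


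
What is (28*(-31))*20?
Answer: -17360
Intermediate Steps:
(28*(-31))*20 = -868*20 = -17360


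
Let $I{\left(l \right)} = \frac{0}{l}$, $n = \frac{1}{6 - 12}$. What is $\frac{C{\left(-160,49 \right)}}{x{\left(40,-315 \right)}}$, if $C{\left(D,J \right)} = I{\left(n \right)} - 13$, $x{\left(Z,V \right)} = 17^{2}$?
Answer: $- \frac{13}{289} \approx -0.044983$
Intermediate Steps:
$n = - \frac{1}{6}$ ($n = \frac{1}{-6} = - \frac{1}{6} \approx -0.16667$)
$I{\left(l \right)} = 0$
$x{\left(Z,V \right)} = 289$
$C{\left(D,J \right)} = -13$ ($C{\left(D,J \right)} = 0 - 13 = -13$)
$\frac{C{\left(-160,49 \right)}}{x{\left(40,-315 \right)}} = - \frac{13}{289}$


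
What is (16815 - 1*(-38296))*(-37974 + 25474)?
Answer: -688887500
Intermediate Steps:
(16815 - 1*(-38296))*(-37974 + 25474) = (16815 + 38296)*(-12500) = 55111*(-12500) = -688887500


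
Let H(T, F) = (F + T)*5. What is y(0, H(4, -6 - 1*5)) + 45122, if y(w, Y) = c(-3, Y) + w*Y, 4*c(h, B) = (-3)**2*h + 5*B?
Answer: 90143/2 ≈ 45072.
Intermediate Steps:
c(h, B) = 5*B/4 + 9*h/4 (c(h, B) = ((-3)**2*h + 5*B)/4 = (9*h + 5*B)/4 = (5*B + 9*h)/4 = 5*B/4 + 9*h/4)
H(T, F) = 5*F + 5*T
y(w, Y) = -27/4 + 5*Y/4 + Y*w (y(w, Y) = (5*Y/4 + (9/4)*(-3)) + w*Y = (5*Y/4 - 27/4) + Y*w = (-27/4 + 5*Y/4) + Y*w = -27/4 + 5*Y/4 + Y*w)
y(0, H(4, -6 - 1*5)) + 45122 = (-27/4 + 5*(5*(-6 - 1*5) + 5*4)/4 + (5*(-6 - 1*5) + 5*4)*0) + 45122 = (-27/4 + 5*(5*(-6 - 5) + 20)/4 + (5*(-6 - 5) + 20)*0) + 45122 = (-27/4 + 5*(5*(-11) + 20)/4 + (5*(-11) + 20)*0) + 45122 = (-27/4 + 5*(-55 + 20)/4 + (-55 + 20)*0) + 45122 = (-27/4 + (5/4)*(-35) - 35*0) + 45122 = (-27/4 - 175/4 + 0) + 45122 = -101/2 + 45122 = 90143/2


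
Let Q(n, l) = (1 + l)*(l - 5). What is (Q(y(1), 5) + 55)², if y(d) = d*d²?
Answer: 3025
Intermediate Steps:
y(d) = d³
Q(n, l) = (1 + l)*(-5 + l)
(Q(y(1), 5) + 55)² = ((-5 + 5² - 4*5) + 55)² = ((-5 + 25 - 20) + 55)² = (0 + 55)² = 55² = 3025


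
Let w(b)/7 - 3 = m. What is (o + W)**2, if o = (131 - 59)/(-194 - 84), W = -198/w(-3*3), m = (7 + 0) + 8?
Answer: 3171961/946729 ≈ 3.3504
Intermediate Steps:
m = 15 (m = 7 + 8 = 15)
w(b) = 126 (w(b) = 21 + 7*15 = 21 + 105 = 126)
W = -11/7 (W = -198/126 = -198*1/126 = -11/7 ≈ -1.5714)
o = -36/139 (o = 72/(-278) = 72*(-1/278) = -36/139 ≈ -0.25899)
(o + W)**2 = (-36/139 - 11/7)**2 = (-1781/973)**2 = 3171961/946729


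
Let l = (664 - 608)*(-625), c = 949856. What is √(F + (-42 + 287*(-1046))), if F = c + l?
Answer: 2*√153653 ≈ 783.97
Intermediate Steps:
l = -35000 (l = 56*(-625) = -35000)
F = 914856 (F = 949856 - 35000 = 914856)
√(F + (-42 + 287*(-1046))) = √(914856 + (-42 + 287*(-1046))) = √(914856 + (-42 - 300202)) = √(914856 - 300244) = √614612 = 2*√153653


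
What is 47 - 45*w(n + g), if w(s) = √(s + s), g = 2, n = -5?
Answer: 47 - 45*I*√6 ≈ 47.0 - 110.23*I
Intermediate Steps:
w(s) = √2*√s (w(s) = √(2*s) = √2*√s)
47 - 45*w(n + g) = 47 - 45*√2*√(-5 + 2) = 47 - 45*√2*√(-3) = 47 - 45*√2*I*√3 = 47 - 45*I*√6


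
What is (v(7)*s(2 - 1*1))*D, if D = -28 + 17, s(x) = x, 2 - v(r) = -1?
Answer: -33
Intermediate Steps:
v(r) = 3 (v(r) = 2 - 1*(-1) = 2 + 1 = 3)
D = -11
(v(7)*s(2 - 1*1))*D = (3*(2 - 1*1))*(-11) = (3*(2 - 1))*(-11) = (3*1)*(-11) = 3*(-11) = -33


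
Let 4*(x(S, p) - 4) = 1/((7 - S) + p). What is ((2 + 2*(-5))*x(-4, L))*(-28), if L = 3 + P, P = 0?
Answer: 900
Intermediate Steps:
L = 3 (L = 3 + 0 = 3)
x(S, p) = 4 + 1/(4*(7 + p - S)) (x(S, p) = 4 + 1/(4*((7 - S) + p)) = 4 + 1/(4*(7 + p - S)))
((2 + 2*(-5))*x(-4, L))*(-28) = ((2 + 2*(-5))*((113/4 - 4*(-4) + 4*3)/(7 + 3 - 1*(-4))))*(-28) = ((2 - 10)*((113/4 + 16 + 12)/(7 + 3 + 4)))*(-28) = -8*225/(14*4)*(-28) = -4*225/(7*4)*(-28) = -8*225/56*(-28) = -225/7*(-28) = 900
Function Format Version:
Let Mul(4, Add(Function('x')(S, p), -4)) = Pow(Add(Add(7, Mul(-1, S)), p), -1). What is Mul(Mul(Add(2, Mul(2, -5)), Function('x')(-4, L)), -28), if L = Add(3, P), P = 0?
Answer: 900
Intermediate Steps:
L = 3 (L = Add(3, 0) = 3)
Function('x')(S, p) = Add(4, Mul(Rational(1, 4), Pow(Add(7, p, Mul(-1, S)), -1))) (Function('x')(S, p) = Add(4, Mul(Rational(1, 4), Pow(Add(Add(7, Mul(-1, S)), p), -1))) = Add(4, Mul(Rational(1, 4), Pow(Add(7, p, Mul(-1, S)), -1))))
Mul(Mul(Add(2, Mul(2, -5)), Function('x')(-4, L)), -28) = Mul(Mul(Add(2, Mul(2, -5)), Mul(Pow(Add(7, 3, Mul(-1, -4)), -1), Add(Rational(113, 4), Mul(-4, -4), Mul(4, 3)))), -28) = Mul(Mul(Add(2, -10), Mul(Pow(Add(7, 3, 4), -1), Add(Rational(113, 4), 16, 12))), -28) = Mul(Mul(-8, Mul(Pow(14, -1), Rational(225, 4))), -28) = Mul(Mul(-8, Mul(Rational(1, 14), Rational(225, 4))), -28) = Mul(Mul(-8, Rational(225, 56)), -28) = Mul(Rational(-225, 7), -28) = 900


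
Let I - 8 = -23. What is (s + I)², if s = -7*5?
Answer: 2500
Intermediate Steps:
s = -35
I = -15 (I = 8 - 23 = -15)
(s + I)² = (-35 - 15)² = (-50)² = 2500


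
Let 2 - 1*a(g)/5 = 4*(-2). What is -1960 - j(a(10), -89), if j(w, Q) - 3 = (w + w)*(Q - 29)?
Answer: 9837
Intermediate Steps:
a(g) = 50 (a(g) = 10 - 20*(-2) = 10 - 5*(-8) = 10 + 40 = 50)
j(w, Q) = 3 + 2*w*(-29 + Q) (j(w, Q) = 3 + (w + w)*(Q - 29) = 3 + (2*w)*(-29 + Q) = 3 + 2*w*(-29 + Q))
-1960 - j(a(10), -89) = -1960 - (3 - 58*50 + 2*(-89)*50) = -1960 - (3 - 2900 - 8900) = -1960 - 1*(-11797) = -1960 + 11797 = 9837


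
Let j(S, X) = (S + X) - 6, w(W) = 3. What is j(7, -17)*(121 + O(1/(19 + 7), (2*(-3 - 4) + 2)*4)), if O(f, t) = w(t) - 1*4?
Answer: -1920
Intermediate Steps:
j(S, X) = -6 + S + X
O(f, t) = -1 (O(f, t) = 3 - 1*4 = 3 - 4 = -1)
j(7, -17)*(121 + O(1/(19 + 7), (2*(-3 - 4) + 2)*4)) = (-6 + 7 - 17)*(121 - 1) = -16*120 = -1920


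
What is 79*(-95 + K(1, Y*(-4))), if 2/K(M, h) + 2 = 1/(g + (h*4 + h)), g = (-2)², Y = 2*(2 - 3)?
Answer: -659887/87 ≈ -7584.9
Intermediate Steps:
Y = -2 (Y = 2*(-1) = -2)
g = 4
K(M, h) = 2/(-2 + 1/(4 + 5*h)) (K(M, h) = 2/(-2 + 1/(4 + (h*4 + h))) = 2/(-2 + 1/(4 + (4*h + h))) = 2/(-2 + 1/(4 + 5*h)))
79*(-95 + K(1, Y*(-4))) = 79*(-95 + 2*(-4 - (-10)*(-4))/(7 + 10*(-2*(-4)))) = 79*(-95 + 2*(-4 - 5*8)/(7 + 10*8)) = 79*(-95 + 2*(-4 - 40)/(7 + 80)) = 79*(-95 + 2*(-44)/87) = 79*(-95 + 2*(1/87)*(-44)) = 79*(-95 - 88/87) = 79*(-8353/87) = -659887/87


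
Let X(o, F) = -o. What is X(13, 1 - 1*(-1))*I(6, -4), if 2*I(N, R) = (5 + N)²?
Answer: -1573/2 ≈ -786.50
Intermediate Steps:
I(N, R) = (5 + N)²/2
X(13, 1 - 1*(-1))*I(6, -4) = (-1*13)*((5 + 6)²/2) = -13*11²/2 = -13*121/2 = -1573/2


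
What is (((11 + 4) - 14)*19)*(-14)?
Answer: -266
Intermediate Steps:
(((11 + 4) - 14)*19)*(-14) = ((15 - 14)*19)*(-14) = (1*19)*(-14) = 19*(-14) = -266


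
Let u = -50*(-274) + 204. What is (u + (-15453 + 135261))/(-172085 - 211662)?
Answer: -133712/383747 ≈ -0.34844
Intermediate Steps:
u = 13904 (u = 13700 + 204 = 13904)
(u + (-15453 + 135261))/(-172085 - 211662) = (13904 + (-15453 + 135261))/(-172085 - 211662) = (13904 + 119808)/(-383747) = 133712*(-1/383747) = -133712/383747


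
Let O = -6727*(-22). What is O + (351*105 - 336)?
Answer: 184513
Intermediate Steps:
O = 147994
O + (351*105 - 336) = 147994 + (351*105 - 336) = 147994 + (36855 - 336) = 147994 + 36519 = 184513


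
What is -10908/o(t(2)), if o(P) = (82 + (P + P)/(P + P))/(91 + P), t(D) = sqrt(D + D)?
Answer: -1014444/83 ≈ -12222.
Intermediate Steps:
t(D) = sqrt(2)*sqrt(D) (t(D) = sqrt(2*D) = sqrt(2)*sqrt(D))
o(P) = 83/(91 + P) (o(P) = (82 + (2*P)/((2*P)))/(91 + P) = (82 + (2*P)*(1/(2*P)))/(91 + P) = (82 + 1)/(91 + P) = 83/(91 + P))
-10908/o(t(2)) = -10908/(83/(91 + sqrt(2)*sqrt(2))) = -10908/(83/(91 + 2)) = -10908/(83/93) = -10908/(83*(1/93)) = -10908/83/93 = -10908*93/83 = -1014444/83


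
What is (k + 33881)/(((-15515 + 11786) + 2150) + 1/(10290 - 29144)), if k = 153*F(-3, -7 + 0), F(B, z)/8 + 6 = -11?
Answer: -246478342/29770467 ≈ -8.2793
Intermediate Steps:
F(B, z) = -136 (F(B, z) = -48 + 8*(-11) = -48 - 88 = -136)
k = -20808 (k = 153*(-136) = -20808)
(k + 33881)/(((-15515 + 11786) + 2150) + 1/(10290 - 29144)) = (-20808 + 33881)/(((-15515 + 11786) + 2150) + 1/(10290 - 29144)) = 13073/((-3729 + 2150) + 1/(-18854)) = 13073/(-1579 - 1/18854) = 13073/(-29770467/18854) = 13073*(-18854/29770467) = -246478342/29770467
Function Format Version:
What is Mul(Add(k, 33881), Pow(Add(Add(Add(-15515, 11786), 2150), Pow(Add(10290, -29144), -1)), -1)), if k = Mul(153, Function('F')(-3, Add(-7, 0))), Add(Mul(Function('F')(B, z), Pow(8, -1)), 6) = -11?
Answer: Rational(-246478342, 29770467) ≈ -8.2793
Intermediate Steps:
Function('F')(B, z) = -136 (Function('F')(B, z) = Add(-48, Mul(8, -11)) = Add(-48, -88) = -136)
k = -20808 (k = Mul(153, -136) = -20808)
Mul(Add(k, 33881), Pow(Add(Add(Add(-15515, 11786), 2150), Pow(Add(10290, -29144), -1)), -1)) = Mul(Add(-20808, 33881), Pow(Add(Add(Add(-15515, 11786), 2150), Pow(Add(10290, -29144), -1)), -1)) = Mul(13073, Pow(Add(Add(-3729, 2150), Pow(-18854, -1)), -1)) = Mul(13073, Pow(Add(-1579, Rational(-1, 18854)), -1)) = Mul(13073, Pow(Rational(-29770467, 18854), -1)) = Mul(13073, Rational(-18854, 29770467)) = Rational(-246478342, 29770467)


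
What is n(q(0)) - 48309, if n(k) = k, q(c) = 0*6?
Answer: -48309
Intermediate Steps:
q(c) = 0
n(q(0)) - 48309 = 0 - 48309 = -48309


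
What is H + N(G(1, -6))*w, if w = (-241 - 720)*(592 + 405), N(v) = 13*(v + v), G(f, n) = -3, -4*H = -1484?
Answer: 74733497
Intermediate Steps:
H = 371 (H = -1/4*(-1484) = 371)
N(v) = 26*v (N(v) = 13*(2*v) = 26*v)
w = -958117 (w = -961*997 = -958117)
H + N(G(1, -6))*w = 371 + (26*(-3))*(-958117) = 371 - 78*(-958117) = 371 + 74733126 = 74733497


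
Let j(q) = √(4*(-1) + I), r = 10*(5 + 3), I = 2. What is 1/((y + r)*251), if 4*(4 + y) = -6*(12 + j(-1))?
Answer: 116/1690987 + 3*I*√2/1690987 ≈ 6.8599e-5 + 2.509e-6*I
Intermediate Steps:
r = 80 (r = 10*8 = 80)
j(q) = I*√2 (j(q) = √(4*(-1) + 2) = √(-4 + 2) = √(-2) = I*√2)
y = -22 - 3*I*√2/2 (y = -4 + (-6*(12 + I*√2))/4 = -4 + (-72 - 6*I*√2)/4 = -4 + (-18 - 3*I*√2/2) = -22 - 3*I*√2/2 ≈ -22.0 - 2.1213*I)
1/((y + r)*251) = 1/(((-22 - 3*I*√2/2) + 80)*251) = (1/251)/(58 - 3*I*√2/2) = 1/(251*(58 - 3*I*√2/2))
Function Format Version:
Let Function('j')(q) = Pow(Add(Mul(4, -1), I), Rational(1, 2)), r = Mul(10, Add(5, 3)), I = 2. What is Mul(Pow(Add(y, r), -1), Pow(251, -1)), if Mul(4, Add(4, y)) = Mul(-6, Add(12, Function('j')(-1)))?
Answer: Add(Rational(116, 1690987), Mul(Rational(3, 1690987), I, Pow(2, Rational(1, 2)))) ≈ Add(6.8599e-5, Mul(2.5090e-6, I))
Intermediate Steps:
r = 80 (r = Mul(10, 8) = 80)
Function('j')(q) = Mul(I, Pow(2, Rational(1, 2))) (Function('j')(q) = Pow(Add(Mul(4, -1), 2), Rational(1, 2)) = Pow(Add(-4, 2), Rational(1, 2)) = Pow(-2, Rational(1, 2)) = Mul(I, Pow(2, Rational(1, 2))))
y = Add(-22, Mul(Rational(-3, 2), I, Pow(2, Rational(1, 2)))) (y = Add(-4, Mul(Rational(1, 4), Mul(-6, Add(12, Mul(I, Pow(2, Rational(1, 2))))))) = Add(-4, Mul(Rational(1, 4), Add(-72, Mul(-6, I, Pow(2, Rational(1, 2)))))) = Add(-4, Add(-18, Mul(Rational(-3, 2), I, Pow(2, Rational(1, 2))))) = Add(-22, Mul(Rational(-3, 2), I, Pow(2, Rational(1, 2)))) ≈ Add(-22.000, Mul(-2.1213, I)))
Mul(Pow(Add(y, r), -1), Pow(251, -1)) = Mul(Pow(Add(Add(-22, Mul(Rational(-3, 2), I, Pow(2, Rational(1, 2)))), 80), -1), Pow(251, -1)) = Mul(Pow(Add(58, Mul(Rational(-3, 2), I, Pow(2, Rational(1, 2)))), -1), Rational(1, 251)) = Mul(Rational(1, 251), Pow(Add(58, Mul(Rational(-3, 2), I, Pow(2, Rational(1, 2)))), -1))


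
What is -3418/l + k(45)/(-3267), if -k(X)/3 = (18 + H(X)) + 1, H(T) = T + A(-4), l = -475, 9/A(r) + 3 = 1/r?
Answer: 48766726/6724575 ≈ 7.2520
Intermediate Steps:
A(r) = 9/(-3 + 1/r)
H(T) = -36/13 + T (H(T) = T - 9*(-4)/(-1 + 3*(-4)) = T - 9*(-4)/(-1 - 12) = T - 9*(-4)/(-13) = T - 9*(-4)*(-1/13) = T - 36/13 = -36/13 + T)
k(X) = -633/13 - 3*X (k(X) = -3*((18 + (-36/13 + X)) + 1) = -3*((198/13 + X) + 1) = -3*(211/13 + X) = -633/13 - 3*X)
-3418/l + k(45)/(-3267) = -3418/(-475) + (-633/13 - 3*45)/(-3267) = -3418*(-1/475) + (-633/13 - 135)*(-1/3267) = 3418/475 - 2388/13*(-1/3267) = 3418/475 + 796/14157 = 48766726/6724575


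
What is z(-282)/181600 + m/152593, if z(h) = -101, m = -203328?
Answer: -36939776693/27710888800 ≈ -1.3330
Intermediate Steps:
z(-282)/181600 + m/152593 = -101/181600 - 203328/152593 = -36939776693/27710888800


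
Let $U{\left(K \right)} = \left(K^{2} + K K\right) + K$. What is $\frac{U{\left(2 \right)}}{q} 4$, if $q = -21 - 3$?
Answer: $- \frac{5}{3} \approx -1.6667$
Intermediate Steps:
$U{\left(K \right)} = K + 2 K^{2}$ ($U{\left(K \right)} = \left(K^{2} + K^{2}\right) + K = 2 K^{2} + K = K + 2 K^{2}$)
$q = -24$ ($q = -21 - 3 = -24$)
$\frac{U{\left(2 \right)}}{q} 4 = \frac{2 \left(1 + 2 \cdot 2\right)}{-24} \cdot 4 = 2 \left(1 + 4\right) \left(- \frac{1}{24}\right) 4 = 2 \cdot 5 \left(- \frac{1}{24}\right) 4 = 10 \left(- \frac{1}{24}\right) 4 = \left(- \frac{5}{12}\right) 4 = - \frac{5}{3}$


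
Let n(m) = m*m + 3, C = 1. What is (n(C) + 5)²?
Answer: 81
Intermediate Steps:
n(m) = 3 + m² (n(m) = m² + 3 = 3 + m²)
(n(C) + 5)² = ((3 + 1²) + 5)² = ((3 + 1) + 5)² = (4 + 5)² = 9² = 81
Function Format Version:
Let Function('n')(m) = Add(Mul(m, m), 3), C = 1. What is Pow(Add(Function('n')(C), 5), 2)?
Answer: 81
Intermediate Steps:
Function('n')(m) = Add(3, Pow(m, 2)) (Function('n')(m) = Add(Pow(m, 2), 3) = Add(3, Pow(m, 2)))
Pow(Add(Function('n')(C), 5), 2) = Pow(Add(Add(3, Pow(1, 2)), 5), 2) = Pow(Add(Add(3, 1), 5), 2) = Pow(Add(4, 5), 2) = Pow(9, 2) = 81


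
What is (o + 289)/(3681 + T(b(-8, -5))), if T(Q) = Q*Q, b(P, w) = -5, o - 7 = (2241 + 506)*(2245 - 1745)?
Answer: 686898/1853 ≈ 370.70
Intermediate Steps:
o = 1373507 (o = 7 + (2241 + 506)*(2245 - 1745) = 7 + 2747*500 = 7 + 1373500 = 1373507)
T(Q) = Q**2
(o + 289)/(3681 + T(b(-8, -5))) = (1373507 + 289)/(3681 + (-5)**2) = 1373796/(3681 + 25) = 1373796/3706 = 1373796*(1/3706) = 686898/1853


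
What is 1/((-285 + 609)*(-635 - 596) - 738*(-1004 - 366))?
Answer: 1/612216 ≈ 1.6334e-6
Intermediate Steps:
1/((-285 + 609)*(-635 - 596) - 738*(-1004 - 366)) = 1/(324*(-1231) - 738*(-1370)) = 1/(-398844 + 1011060) = 1/612216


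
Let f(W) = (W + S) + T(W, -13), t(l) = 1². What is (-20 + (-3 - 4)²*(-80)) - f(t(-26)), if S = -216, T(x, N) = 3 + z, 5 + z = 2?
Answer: -3725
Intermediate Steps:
t(l) = 1
z = -3 (z = -5 + 2 = -3)
T(x, N) = 0 (T(x, N) = 3 - 3 = 0)
f(W) = -216 + W (f(W) = (W - 216) + 0 = (-216 + W) + 0 = -216 + W)
(-20 + (-3 - 4)²*(-80)) - f(t(-26)) = (-20 + (-3 - 4)²*(-80)) - (-216 + 1) = (-20 + (-7)²*(-80)) - 1*(-215) = (-20 + 49*(-80)) + 215 = (-20 - 3920) + 215 = -3940 + 215 = -3725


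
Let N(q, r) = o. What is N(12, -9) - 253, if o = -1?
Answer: -254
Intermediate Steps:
N(q, r) = -1
N(12, -9) - 253 = -1 - 253 = -254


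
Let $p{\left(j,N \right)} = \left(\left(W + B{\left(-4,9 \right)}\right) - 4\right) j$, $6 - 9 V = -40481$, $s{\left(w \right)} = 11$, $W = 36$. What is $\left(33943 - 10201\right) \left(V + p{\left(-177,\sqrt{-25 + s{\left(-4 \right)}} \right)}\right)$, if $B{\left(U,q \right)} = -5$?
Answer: $-6658312$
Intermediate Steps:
$V = \frac{40487}{9}$ ($V = \frac{2}{3} - - \frac{40481}{9} = \frac{2}{3} + \frac{40481}{9} = \frac{40487}{9} \approx 4498.6$)
$p{\left(j,N \right)} = 27 j$ ($p{\left(j,N \right)} = \left(\left(36 - 5\right) - 4\right) j = \left(31 - 4\right) j = 27 j$)
$\left(33943 - 10201\right) \left(V + p{\left(-177,\sqrt{-25 + s{\left(-4 \right)}} \right)}\right) = \left(33943 - 10201\right) \left(\frac{40487}{9} + 27 \left(-177\right)\right) = 23742 \left(\frac{40487}{9} - 4779\right) = 23742 \left(- \frac{2524}{9}\right) = -6658312$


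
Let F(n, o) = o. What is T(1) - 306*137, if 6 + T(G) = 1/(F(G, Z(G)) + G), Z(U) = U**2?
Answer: -83855/2 ≈ -41928.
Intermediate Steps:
T(G) = -6 + 1/(G + G**2) (T(G) = -6 + 1/(G**2 + G) = -6 + 1/(G + G**2))
T(1) - 306*137 = (1 - 6*1 - 6*1**2)/(1*(1 + 1)) - 306*137 = 1*(1 - 6 - 6*1)/2 - 41922 = 1*(1/2)*(1 - 6 - 6) - 41922 = 1*(1/2)*(-11) - 41922 = -11/2 - 41922 = -83855/2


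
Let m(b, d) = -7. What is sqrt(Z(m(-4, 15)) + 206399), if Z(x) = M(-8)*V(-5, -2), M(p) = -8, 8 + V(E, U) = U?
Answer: sqrt(206479) ≈ 454.40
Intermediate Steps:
V(E, U) = -8 + U
Z(x) = 80 (Z(x) = -8*(-8 - 2) = -8*(-10) = 80)
sqrt(Z(m(-4, 15)) + 206399) = sqrt(80 + 206399) = sqrt(206479)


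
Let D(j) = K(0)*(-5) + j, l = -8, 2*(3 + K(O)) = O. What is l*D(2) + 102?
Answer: -34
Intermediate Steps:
K(O) = -3 + O/2
D(j) = 15 + j (D(j) = (-3 + (1/2)*0)*(-5) + j = (-3 + 0)*(-5) + j = -3*(-5) + j = 15 + j)
l*D(2) + 102 = -8*(15 + 2) + 102 = -8*17 + 102 = -136 + 102 = -34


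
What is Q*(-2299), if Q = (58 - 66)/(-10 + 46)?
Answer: 4598/9 ≈ 510.89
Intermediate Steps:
Q = -2/9 (Q = -8/36 = -8*1/36 = -2/9 ≈ -0.22222)
Q*(-2299) = -2/9*(-2299) = 4598/9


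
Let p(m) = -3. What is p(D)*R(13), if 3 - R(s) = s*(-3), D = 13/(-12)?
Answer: -126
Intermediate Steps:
D = -13/12 (D = 13*(-1/12) = -13/12 ≈ -1.0833)
R(s) = 3 + 3*s (R(s) = 3 - s*(-3) = 3 - (-3)*s = 3 + 3*s)
p(D)*R(13) = -3*(3 + 3*13) = -3*(3 + 39) = -3*42 = -126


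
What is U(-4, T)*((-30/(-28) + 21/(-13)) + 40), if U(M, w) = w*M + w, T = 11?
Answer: -236973/182 ≈ -1302.0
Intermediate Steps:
U(M, w) = w + M*w (U(M, w) = M*w + w = w + M*w)
U(-4, T)*((-30/(-28) + 21/(-13)) + 40) = (11*(1 - 4))*((-30/(-28) + 21/(-13)) + 40) = (11*(-3))*((-30*(-1/28) + 21*(-1/13)) + 40) = -33*((15/14 - 21/13) + 40) = -33*(-99/182 + 40) = -33*7181/182 = -236973/182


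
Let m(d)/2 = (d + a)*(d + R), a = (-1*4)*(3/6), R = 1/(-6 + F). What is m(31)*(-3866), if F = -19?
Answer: -173552472/25 ≈ -6.9421e+6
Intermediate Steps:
R = -1/25 (R = 1/(-6 - 19) = 1/(-25) = -1/25 ≈ -0.040000)
a = -2 (a = -12/6 = -4*1/2 = -2)
m(d) = 2*(-2 + d)*(-1/25 + d) (m(d) = 2*((d - 2)*(d - 1/25)) = 2*((-2 + d)*(-1/25 + d)) = 2*(-2 + d)*(-1/25 + d))
m(31)*(-3866) = (4/25 + 2*31**2 - 102/25*31)*(-3866) = (4/25 + 2*961 - 3162/25)*(-3866) = (4/25 + 1922 - 3162/25)*(-3866) = (44892/25)*(-3866) = -173552472/25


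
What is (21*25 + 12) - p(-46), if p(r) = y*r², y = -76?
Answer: 161353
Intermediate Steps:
p(r) = -76*r²
(21*25 + 12) - p(-46) = (21*25 + 12) - (-76)*(-46)² = (525 + 12) - (-76)*2116 = 537 - 1*(-160816) = 537 + 160816 = 161353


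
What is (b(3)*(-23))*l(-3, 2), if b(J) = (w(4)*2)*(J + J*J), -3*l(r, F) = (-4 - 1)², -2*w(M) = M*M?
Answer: -36800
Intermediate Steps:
w(M) = -M²/2 (w(M) = -M*M/2 = -M²/2)
l(r, F) = -25/3 (l(r, F) = -(-4 - 1)²/3 = -⅓*(-5)² = -⅓*25 = -25/3)
b(J) = -16*J - 16*J² (b(J) = (-½*4²*2)*(J + J*J) = (-½*16*2)*(J + J²) = (-8*2)*(J + J²) = -16*(J + J²) = -16*J - 16*J²)
(b(3)*(-23))*l(-3, 2) = (-16*3*(1 + 3)*(-23))*(-25/3) = (-16*3*4*(-23))*(-25/3) = -192*(-23)*(-25/3) = 4416*(-25/3) = -36800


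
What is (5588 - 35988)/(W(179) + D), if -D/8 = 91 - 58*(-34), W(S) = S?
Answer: 1216/653 ≈ 1.8622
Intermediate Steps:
D = -16504 (D = -8*(91 - 58*(-34)) = -8*(91 + 1972) = -8*2063 = -16504)
(5588 - 35988)/(W(179) + D) = (5588 - 35988)/(179 - 16504) = -30400/(-16325) = -30400*(-1/16325) = 1216/653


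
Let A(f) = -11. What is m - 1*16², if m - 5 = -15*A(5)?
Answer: -86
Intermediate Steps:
m = 170 (m = 5 - 15*(-11) = 5 + 165 = 170)
m - 1*16² = 170 - 1*16² = 170 - 1*256 = 170 - 256 = -86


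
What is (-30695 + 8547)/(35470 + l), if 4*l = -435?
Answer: -88592/141445 ≈ -0.62634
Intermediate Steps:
l = -435/4 (l = (1/4)*(-435) = -435/4 ≈ -108.75)
(-30695 + 8547)/(35470 + l) = (-30695 + 8547)/(35470 - 435/4) = -22148/141445/4 = -22148*4/141445 = -88592/141445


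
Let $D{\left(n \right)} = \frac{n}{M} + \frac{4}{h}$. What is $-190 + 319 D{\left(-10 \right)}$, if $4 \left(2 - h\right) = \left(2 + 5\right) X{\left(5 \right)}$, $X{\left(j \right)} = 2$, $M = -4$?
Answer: $- \frac{1459}{6} \approx -243.17$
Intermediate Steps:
$h = - \frac{3}{2}$ ($h = 2 - \frac{\left(2 + 5\right) 2}{4} = 2 - \frac{7 \cdot 2}{4} = 2 - \frac{7}{2} = - \frac{3}{2} \approx -1.5$)
$D{\left(n \right)} = - \frac{8}{3} - \frac{n}{4}$ ($D{\left(n \right)} = \frac{n}{-4} + \frac{4}{- \frac{3}{2}} = n \left(- \frac{1}{4}\right) + 4 \left(- \frac{2}{3}\right) = - \frac{n}{4} - \frac{8}{3} = - \frac{8}{3} - \frac{n}{4}$)
$-190 + 319 D{\left(-10 \right)} = -190 + 319 \left(- \frac{8}{3} - - \frac{5}{2}\right) = -190 + 319 \left(- \frac{8}{3} + \frac{5}{2}\right) = -190 + 319 \left(- \frac{1}{6}\right) = -190 - \frac{319}{6} = - \frac{1459}{6}$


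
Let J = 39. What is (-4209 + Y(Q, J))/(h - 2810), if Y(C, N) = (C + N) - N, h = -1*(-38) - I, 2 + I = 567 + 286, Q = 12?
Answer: 4197/3623 ≈ 1.1584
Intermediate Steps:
I = 851 (I = -2 + (567 + 286) = -2 + 853 = 851)
h = -813 (h = -1*(-38) - 1*851 = 38 - 851 = -813)
Y(C, N) = C
(-4209 + Y(Q, J))/(h - 2810) = (-4209 + 12)/(-813 - 2810) = -4197/(-3623) = -4197*(-1/3623) = 4197/3623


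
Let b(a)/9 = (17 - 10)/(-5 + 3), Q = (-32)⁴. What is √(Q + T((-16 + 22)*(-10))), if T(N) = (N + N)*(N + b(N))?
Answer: 2*√264889 ≈ 1029.3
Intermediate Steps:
Q = 1048576
b(a) = -63/2 (b(a) = 9*((17 - 10)/(-5 + 3)) = 9*(7/(-2)) = 9*(7*(-½)) = 9*(-7/2) = -63/2)
T(N) = 2*N*(-63/2 + N) (T(N) = (N + N)*(N - 63/2) = (2*N)*(-63/2 + N) = 2*N*(-63/2 + N))
√(Q + T((-16 + 22)*(-10))) = √(1048576 + ((-16 + 22)*(-10))*(-63 + 2*((-16 + 22)*(-10)))) = √(1048576 + (6*(-10))*(-63 + 2*(6*(-10)))) = √(1048576 - 60*(-63 + 2*(-60))) = √(1048576 - 60*(-63 - 120)) = √(1048576 - 60*(-183)) = √(1048576 + 10980) = √1059556 = 2*√264889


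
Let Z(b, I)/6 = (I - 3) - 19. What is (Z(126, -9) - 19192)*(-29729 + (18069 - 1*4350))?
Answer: 310241780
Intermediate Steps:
Z(b, I) = -132 + 6*I (Z(b, I) = 6*((I - 3) - 19) = 6*((-3 + I) - 19) = 6*(-22 + I) = -132 + 6*I)
(Z(126, -9) - 19192)*(-29729 + (18069 - 1*4350)) = ((-132 + 6*(-9)) - 19192)*(-29729 + (18069 - 1*4350)) = ((-132 - 54) - 19192)*(-29729 + (18069 - 4350)) = (-186 - 19192)*(-29729 + 13719) = -19378*(-16010) = 310241780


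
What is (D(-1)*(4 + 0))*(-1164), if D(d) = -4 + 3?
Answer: 4656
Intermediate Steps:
D(d) = -1
(D(-1)*(4 + 0))*(-1164) = -(4 + 0)*(-1164) = -1*4*(-1164) = -4*(-1164) = 4656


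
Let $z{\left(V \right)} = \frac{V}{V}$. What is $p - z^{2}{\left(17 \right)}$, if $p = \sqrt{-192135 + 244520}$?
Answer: $-1 + \sqrt{52385} \approx 227.88$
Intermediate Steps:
$z{\left(V \right)} = 1$
$p = \sqrt{52385} \approx 228.88$
$p - z^{2}{\left(17 \right)} = \sqrt{52385} - 1^{2} = \sqrt{52385} - 1 = -1 + \sqrt{52385}$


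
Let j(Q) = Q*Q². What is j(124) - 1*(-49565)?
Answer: 1956189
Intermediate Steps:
j(Q) = Q³
j(124) - 1*(-49565) = 124³ - 1*(-49565) = 1906624 + 49565 = 1956189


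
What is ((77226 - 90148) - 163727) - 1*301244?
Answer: -477893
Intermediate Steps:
((77226 - 90148) - 163727) - 1*301244 = (-12922 - 163727) - 301244 = -176649 - 301244 = -477893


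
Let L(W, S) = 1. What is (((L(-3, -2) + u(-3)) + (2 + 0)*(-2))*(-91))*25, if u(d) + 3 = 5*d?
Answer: 47775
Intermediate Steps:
u(d) = -3 + 5*d
(((L(-3, -2) + u(-3)) + (2 + 0)*(-2))*(-91))*25 = (((1 + (-3 + 5*(-3))) + (2 + 0)*(-2))*(-91))*25 = (((1 + (-3 - 15)) + 2*(-2))*(-91))*25 = (((1 - 18) - 4)*(-91))*25 = ((-17 - 4)*(-91))*25 = -21*(-91)*25 = 1911*25 = 47775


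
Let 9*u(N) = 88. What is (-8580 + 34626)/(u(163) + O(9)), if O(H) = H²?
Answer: 234414/817 ≈ 286.92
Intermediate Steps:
u(N) = 88/9 (u(N) = (⅑)*88 = 88/9)
(-8580 + 34626)/(u(163) + O(9)) = (-8580 + 34626)/(88/9 + 9²) = 26046/(88/9 + 81) = 26046/(817/9) = 26046*(9/817) = 234414/817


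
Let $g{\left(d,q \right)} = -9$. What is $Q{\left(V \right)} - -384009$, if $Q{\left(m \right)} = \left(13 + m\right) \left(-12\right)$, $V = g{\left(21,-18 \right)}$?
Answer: $383961$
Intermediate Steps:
$V = -9$
$Q{\left(m \right)} = -156 - 12 m$
$Q{\left(V \right)} - -384009 = \left(-156 - -108\right) - -384009 = \left(-156 + 108\right) + 384009 = -48 + 384009 = 383961$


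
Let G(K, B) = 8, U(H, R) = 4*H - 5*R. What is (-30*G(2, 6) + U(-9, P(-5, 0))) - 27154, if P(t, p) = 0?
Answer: -27430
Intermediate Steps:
U(H, R) = -5*R + 4*H
(-30*G(2, 6) + U(-9, P(-5, 0))) - 27154 = (-30*8 + (-5*0 + 4*(-9))) - 27154 = (-240 + (0 - 36)) - 27154 = (-240 - 36) - 27154 = -276 - 27154 = -27430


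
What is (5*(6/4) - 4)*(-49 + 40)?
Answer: -63/2 ≈ -31.500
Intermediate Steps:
(5*(6/4) - 4)*(-49 + 40) = (5*(6*(1/4)) - 4)*(-9) = (5*(3/2) - 4)*(-9) = (15/2 - 4)*(-9) = (7/2)*(-9) = -63/2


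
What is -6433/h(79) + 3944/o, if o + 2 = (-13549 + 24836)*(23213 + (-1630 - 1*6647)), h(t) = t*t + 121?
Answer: -542233483531/536261346030 ≈ -1.0111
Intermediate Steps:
h(t) = 121 + t² (h(t) = t² + 121 = 121 + t²)
o = 168582630 (o = -2 + (-13549 + 24836)*(23213 + (-1630 - 1*6647)) = -2 + 11287*(23213 + (-1630 - 6647)) = -2 + 11287*(23213 - 8277) = -2 + 11287*14936 = -2 + 168582632 = 168582630)
-6433/h(79) + 3944/o = -6433/(121 + 79²) + 3944/168582630 = -6433/(121 + 6241) + 3944*(1/168582630) = -6433/6362 + 1972/84291315 = -542233483531/536261346030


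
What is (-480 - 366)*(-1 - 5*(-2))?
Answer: -7614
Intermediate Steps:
(-480 - 366)*(-1 - 5*(-2)) = -846*(-1 + 10) = -846*9 = -7614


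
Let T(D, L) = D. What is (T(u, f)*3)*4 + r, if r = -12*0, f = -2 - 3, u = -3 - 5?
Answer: -96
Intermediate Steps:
u = -8
f = -5
r = 0
(T(u, f)*3)*4 + r = -8*3*4 + 0 = -24*4 + 0 = -96 + 0 = -96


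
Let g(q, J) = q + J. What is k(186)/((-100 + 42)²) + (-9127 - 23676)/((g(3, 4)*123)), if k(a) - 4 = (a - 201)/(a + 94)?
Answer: -882767153/23171232 ≈ -38.098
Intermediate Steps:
g(q, J) = J + q
k(a) = 4 + (-201 + a)/(94 + a) (k(a) = 4 + (a - 201)/(a + 94) = 4 + (-201 + a)/(94 + a))
k(186)/((-100 + 42)²) + (-9127 - 23676)/((g(3, 4)*123)) = (5*(35 + 186)/(94 + 186))/((-100 + 42)²) + (-9127 - 23676)/(((4 + 3)*123)) = (5*221/280)/((-58)²) - 32803/(7*123) = (5*(1/280)*221)/3364 - 32803/861 = (221/56)*(1/3364) - 32803*1/861 = 221/188384 - 32803/861 = -882767153/23171232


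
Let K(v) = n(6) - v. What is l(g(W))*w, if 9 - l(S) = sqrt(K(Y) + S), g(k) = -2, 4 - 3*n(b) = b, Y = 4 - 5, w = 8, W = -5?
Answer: 72 - 8*I*sqrt(15)/3 ≈ 72.0 - 10.328*I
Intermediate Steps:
Y = -1
n(b) = 4/3 - b/3
K(v) = -2/3 - v (K(v) = (4/3 - 1/3*6) - v = (4/3 - 2) - v = -2/3 - v)
l(S) = 9 - sqrt(1/3 + S) (l(S) = 9 - sqrt((-2/3 - 1*(-1)) + S) = 9 - sqrt((-2/3 + 1) + S) = 9 - sqrt(1/3 + S))
l(g(W))*w = (9 - sqrt(3 + 9*(-2))/3)*8 = (9 - sqrt(3 - 18)/3)*8 = (9 - I*sqrt(15)/3)*8 = 72 - 8*I*sqrt(15)/3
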